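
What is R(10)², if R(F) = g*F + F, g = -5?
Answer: 1600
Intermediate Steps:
R(F) = -4*F (R(F) = -5*F + F = -4*F)
R(10)² = (-4*10)² = (-40)² = 1600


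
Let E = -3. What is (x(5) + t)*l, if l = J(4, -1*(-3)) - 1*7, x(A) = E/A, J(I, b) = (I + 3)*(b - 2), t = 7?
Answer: 0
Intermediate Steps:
J(I, b) = (-2 + b)*(3 + I) (J(I, b) = (3 + I)*(-2 + b) = (-2 + b)*(3 + I))
x(A) = -3/A
l = 0 (l = (-6 - 2*4 + 3*(-1*(-3)) + 4*(-1*(-3))) - 1*7 = (-6 - 8 + 3*3 + 4*3) - 7 = (-6 - 8 + 9 + 12) - 7 = 7 - 7 = 0)
(x(5) + t)*l = (-3/5 + 7)*0 = (-3*⅕ + 7)*0 = (-⅗ + 7)*0 = (32/5)*0 = 0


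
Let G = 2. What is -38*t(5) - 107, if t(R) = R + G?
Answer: -373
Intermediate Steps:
t(R) = 2 + R (t(R) = R + 2 = 2 + R)
-38*t(5) - 107 = -38*(2 + 5) - 107 = -38*7 - 107 = -266 - 107 = -373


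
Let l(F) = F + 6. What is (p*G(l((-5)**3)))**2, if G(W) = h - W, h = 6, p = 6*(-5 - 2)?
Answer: 27562500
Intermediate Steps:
l(F) = 6 + F
p = -42 (p = 6*(-7) = -42)
G(W) = 6 - W
(p*G(l((-5)**3)))**2 = (-42*(6 - (6 + (-5)**3)))**2 = (-42*(6 - (6 - 125)))**2 = (-42*(6 - 1*(-119)))**2 = (-42*(6 + 119))**2 = (-42*125)**2 = (-5250)**2 = 27562500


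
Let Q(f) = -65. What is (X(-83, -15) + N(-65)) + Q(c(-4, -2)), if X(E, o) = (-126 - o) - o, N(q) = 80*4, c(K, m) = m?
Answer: 159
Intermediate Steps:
N(q) = 320
X(E, o) = -126 - 2*o
(X(-83, -15) + N(-65)) + Q(c(-4, -2)) = ((-126 - 2*(-15)) + 320) - 65 = ((-126 + 30) + 320) - 65 = (-96 + 320) - 65 = 224 - 65 = 159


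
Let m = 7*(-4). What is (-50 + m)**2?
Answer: 6084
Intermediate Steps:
m = -28
(-50 + m)**2 = (-50 - 28)**2 = (-78)**2 = 6084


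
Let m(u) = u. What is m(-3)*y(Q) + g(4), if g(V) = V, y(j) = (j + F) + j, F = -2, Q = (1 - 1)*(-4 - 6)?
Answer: 10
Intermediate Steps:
Q = 0 (Q = 0*(-10) = 0)
y(j) = -2 + 2*j (y(j) = (j - 2) + j = (-2 + j) + j = -2 + 2*j)
m(-3)*y(Q) + g(4) = -3*(-2 + 2*0) + 4 = -3*(-2 + 0) + 4 = -3*(-2) + 4 = 6 + 4 = 10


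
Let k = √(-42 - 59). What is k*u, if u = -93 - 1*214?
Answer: -307*I*√101 ≈ -3085.3*I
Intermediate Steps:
u = -307 (u = -93 - 214 = -307)
k = I*√101 (k = √(-101) = I*√101 ≈ 10.05*I)
k*u = (I*√101)*(-307) = -307*I*√101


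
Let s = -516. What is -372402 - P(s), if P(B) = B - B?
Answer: -372402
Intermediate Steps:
P(B) = 0
-372402 - P(s) = -372402 - 1*0 = -372402 + 0 = -372402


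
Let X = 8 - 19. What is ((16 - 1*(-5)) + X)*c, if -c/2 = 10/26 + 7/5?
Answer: -464/13 ≈ -35.692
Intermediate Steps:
X = -11
c = -232/65 (c = -2*(10/26 + 7/5) = -2*(10*(1/26) + 7*(⅕)) = -2*(5/13 + 7/5) = -2*116/65 = -232/65 ≈ -3.5692)
((16 - 1*(-5)) + X)*c = ((16 - 1*(-5)) - 11)*(-232/65) = ((16 + 5) - 11)*(-232/65) = (21 - 11)*(-232/65) = 10*(-232/65) = -464/13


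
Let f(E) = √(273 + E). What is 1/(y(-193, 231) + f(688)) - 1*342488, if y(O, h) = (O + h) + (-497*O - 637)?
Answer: -32657258263/95353 ≈ -3.4249e+5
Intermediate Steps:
y(O, h) = -637 + h - 496*O (y(O, h) = (O + h) + (-637 - 497*O) = -637 + h - 496*O)
1/(y(-193, 231) + f(688)) - 1*342488 = 1/((-637 + 231 - 496*(-193)) + √(273 + 688)) - 1*342488 = 1/((-637 + 231 + 95728) + √961) - 342488 = 1/(95322 + 31) - 342488 = 1/95353 - 342488 = -32657258263/95353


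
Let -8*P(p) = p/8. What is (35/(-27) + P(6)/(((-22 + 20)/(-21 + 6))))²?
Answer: 11937025/2985984 ≈ 3.9977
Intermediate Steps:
P(p) = -p/64 (P(p) = -p/(8*8) = -p/64)
(35/(-27) + P(6)/(((-22 + 20)/(-21 + 6))))² = (35/(-27) + (-1/64*6)/(((-22 + 20)/(-21 + 6))))² = (35*(-1/27) - 3/(32*((-2/(-15)))))² = (-35/27 - 3/(32*((-2*(-1/15)))))² = (-35/27 - 3/(32*2/15))² = (-35/27 - 3/32*15/2)² = (-35/27 - 45/64)² = (-3455/1728)² = 11937025/2985984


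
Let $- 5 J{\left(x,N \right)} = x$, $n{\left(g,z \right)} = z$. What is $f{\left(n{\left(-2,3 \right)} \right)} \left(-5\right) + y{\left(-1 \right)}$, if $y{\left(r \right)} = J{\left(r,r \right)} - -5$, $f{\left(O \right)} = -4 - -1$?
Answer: $\frac{101}{5} \approx 20.2$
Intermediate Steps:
$J{\left(x,N \right)} = - \frac{x}{5}$
$f{\left(O \right)} = -3$ ($f{\left(O \right)} = -4 + 1 = -3$)
$y{\left(r \right)} = 5 - \frac{r}{5}$ ($y{\left(r \right)} = - \frac{r}{5} - -5 = - \frac{r}{5} + 5 = 5 - \frac{r}{5}$)
$f{\left(n{\left(-2,3 \right)} \right)} \left(-5\right) + y{\left(-1 \right)} = \left(-3\right) \left(-5\right) + \left(5 - - \frac{1}{5}\right) = 15 + \left(5 + \frac{1}{5}\right) = 15 + \frac{26}{5} = \frac{101}{5}$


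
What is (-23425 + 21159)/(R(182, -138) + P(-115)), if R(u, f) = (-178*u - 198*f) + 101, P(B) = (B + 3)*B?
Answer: -206/719 ≈ -0.28651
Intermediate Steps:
P(B) = B*(3 + B) (P(B) = (3 + B)*B = B*(3 + B))
R(u, f) = 101 - 198*f - 178*u (R(u, f) = (-198*f - 178*u) + 101 = 101 - 198*f - 178*u)
(-23425 + 21159)/(R(182, -138) + P(-115)) = (-23425 + 21159)/((101 - 198*(-138) - 178*182) - 115*(3 - 115)) = -2266/((101 + 27324 - 32396) - 115*(-112)) = -2266/(-4971 + 12880) = -2266/7909 = -2266*1/7909 = -206/719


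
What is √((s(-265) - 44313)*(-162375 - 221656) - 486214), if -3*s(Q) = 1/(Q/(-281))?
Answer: √10755305454640470/795 ≈ 1.3045e+5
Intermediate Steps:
s(Q) = 281/(3*Q) (s(Q) = -(-281/Q)/3 = -(-281)/(3*Q) = 281/(3*Q))
√((s(-265) - 44313)*(-162375 - 221656) - 486214) = √(((281/3)/(-265) - 44313)*(-162375 - 221656) - 486214) = √(((281/3)*(-1/265) - 44313)*(-384031) - 486214) = √((-281/795 - 44313)*(-384031) - 486214) = √(-35229116/795*(-384031) - 486214) = √(13529072646596/795 - 486214) = √(13528686106466/795) = √10755305454640470/795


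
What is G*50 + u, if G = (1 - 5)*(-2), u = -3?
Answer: 397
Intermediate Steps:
G = 8 (G = -4*(-2) = 8)
G*50 + u = 8*50 - 3 = 400 - 3 = 397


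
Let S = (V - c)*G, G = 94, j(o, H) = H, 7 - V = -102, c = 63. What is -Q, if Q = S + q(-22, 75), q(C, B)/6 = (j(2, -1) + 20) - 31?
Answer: -4252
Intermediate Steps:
V = 109 (V = 7 - 1*(-102) = 7 + 102 = 109)
q(C, B) = -72 (q(C, B) = 6*((-1 + 20) - 31) = 6*(19 - 31) = 6*(-12) = -72)
S = 4324 (S = (109 - 1*63)*94 = (109 - 63)*94 = 46*94 = 4324)
Q = 4252 (Q = 4324 - 72 = 4252)
-Q = -1*4252 = -4252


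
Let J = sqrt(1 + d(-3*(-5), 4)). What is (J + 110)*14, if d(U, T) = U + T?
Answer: 1540 + 28*sqrt(5) ≈ 1602.6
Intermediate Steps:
d(U, T) = T + U
J = 2*sqrt(5) (J = sqrt(1 + (4 - 3*(-5))) = sqrt(1 + (4 + 15)) = sqrt(1 + 19) = sqrt(20) = 2*sqrt(5) ≈ 4.4721)
(J + 110)*14 = (2*sqrt(5) + 110)*14 = (110 + 2*sqrt(5))*14 = 1540 + 28*sqrt(5)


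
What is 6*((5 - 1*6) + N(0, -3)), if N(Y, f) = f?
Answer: -24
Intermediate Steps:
6*((5 - 1*6) + N(0, -3)) = 6*((5 - 1*6) - 3) = 6*((5 - 6) - 3) = 6*(-1 - 3) = 6*(-4) = -24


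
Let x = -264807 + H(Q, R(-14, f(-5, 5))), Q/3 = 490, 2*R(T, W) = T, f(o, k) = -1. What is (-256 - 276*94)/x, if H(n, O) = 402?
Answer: 5240/52881 ≈ 0.099090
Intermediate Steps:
R(T, W) = T/2
Q = 1470 (Q = 3*490 = 1470)
x = -264405 (x = -264807 + 402 = -264405)
(-256 - 276*94)/x = (-256 - 276*94)/(-264405) = (-256 - 25944)*(-1/264405) = -26200*(-1/264405) = 5240/52881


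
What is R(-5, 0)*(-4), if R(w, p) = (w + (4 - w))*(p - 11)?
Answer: 176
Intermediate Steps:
R(w, p) = -44 + 4*p (R(w, p) = 4*(-11 + p) = -44 + 4*p)
R(-5, 0)*(-4) = (-44 + 4*0)*(-4) = (-44 + 0)*(-4) = -44*(-4) = 176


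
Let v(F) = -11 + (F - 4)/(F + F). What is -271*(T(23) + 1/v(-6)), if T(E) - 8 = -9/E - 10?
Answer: 946603/1403 ≈ 674.70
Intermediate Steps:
T(E) = -2 - 9/E (T(E) = 8 + (-9/E - 10) = 8 + (-10 - 9/E) = -2 - 9/E)
v(F) = -11 + (-4 + F)/(2*F) (v(F) = -11 + (-4 + F)/((2*F)) = -11 + (-4 + F)*(1/(2*F)) = -11 + (-4 + F)/(2*F))
-271*(T(23) + 1/v(-6)) = -271*((-2 - 9/23) + 1/(-21/2 - 2/(-6))) = -271*((-2 - 9*1/23) + 1/(-21/2 - 2*(-1/6))) = -271*((-2 - 9/23) + 1/(-21/2 + 1/3)) = -271*(-55/23 + 1/(-61/6)) = -271*(-55/23 - 6/61) = -271*(-3493/1403) = 946603/1403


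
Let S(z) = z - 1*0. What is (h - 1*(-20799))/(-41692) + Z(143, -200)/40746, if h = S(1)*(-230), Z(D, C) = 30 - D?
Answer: -421407835/849391116 ≈ -0.49613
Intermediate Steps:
S(z) = z (S(z) = z + 0 = z)
h = -230 (h = 1*(-230) = -230)
(h - 1*(-20799))/(-41692) + Z(143, -200)/40746 = (-230 - 1*(-20799))/(-41692) + (30 - 1*143)/40746 = (-230 + 20799)*(-1/41692) + (30 - 143)*(1/40746) = 20569*(-1/41692) - 113*1/40746 = -20569/41692 - 113/40746 = -421407835/849391116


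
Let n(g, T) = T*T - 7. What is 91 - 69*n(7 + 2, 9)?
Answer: -5015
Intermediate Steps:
n(g, T) = -7 + T² (n(g, T) = T² - 7 = -7 + T²)
91 - 69*n(7 + 2, 9) = 91 - 69*(-7 + 9²) = 91 - 69*(-7 + 81) = 91 - 69*74 = 91 - 5106 = -5015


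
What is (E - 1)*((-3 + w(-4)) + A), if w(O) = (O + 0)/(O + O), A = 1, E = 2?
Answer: -3/2 ≈ -1.5000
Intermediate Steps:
w(O) = 1/2 (w(O) = O/((2*O)) = O*(1/(2*O)) = 1/2)
(E - 1)*((-3 + w(-4)) + A) = (2 - 1)*((-3 + 1/2) + 1) = 1*(-5/2 + 1) = 1*(-3/2) = -3/2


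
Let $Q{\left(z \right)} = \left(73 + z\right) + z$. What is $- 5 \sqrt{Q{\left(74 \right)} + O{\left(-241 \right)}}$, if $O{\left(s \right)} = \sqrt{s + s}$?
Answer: $- 5 \sqrt{221 + i \sqrt{482}} \approx -74.422 - 3.6875 i$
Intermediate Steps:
$O{\left(s \right)} = \sqrt{2} \sqrt{s}$ ($O{\left(s \right)} = \sqrt{2 s} = \sqrt{2} \sqrt{s}$)
$Q{\left(z \right)} = 73 + 2 z$
$- 5 \sqrt{Q{\left(74 \right)} + O{\left(-241 \right)}} = - 5 \sqrt{\left(73 + 2 \cdot 74\right) + \sqrt{2} \sqrt{-241}} = - 5 \sqrt{\left(73 + 148\right) + \sqrt{2} i \sqrt{241}} = - 5 \sqrt{221 + i \sqrt{482}}$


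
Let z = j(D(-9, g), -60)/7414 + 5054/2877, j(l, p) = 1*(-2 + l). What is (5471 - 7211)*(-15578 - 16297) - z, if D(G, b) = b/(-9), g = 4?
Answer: 23045832732695/415521 ≈ 5.5463e+7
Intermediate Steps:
D(G, b) = -b/9 (D(G, b) = b*(-⅑) = -b/9)
j(l, p) = -2 + l
z = 729805/415521 (z = (-2 - ⅑*4)/7414 + 5054/2877 = (-2 - 4/9)*(1/7414) + 5054*(1/2877) = -22/9*1/7414 + 722/411 = -1/3033 + 722/411 = 729805/415521 ≈ 1.7564)
(5471 - 7211)*(-15578 - 16297) - z = (5471 - 7211)*(-15578 - 16297) - 1*729805/415521 = -1740*(-31875) - 729805/415521 = 55462500 - 729805/415521 = 23045832732695/415521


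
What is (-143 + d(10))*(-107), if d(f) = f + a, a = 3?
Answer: 13910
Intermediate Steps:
d(f) = 3 + f (d(f) = f + 3 = 3 + f)
(-143 + d(10))*(-107) = (-143 + (3 + 10))*(-107) = (-143 + 13)*(-107) = -130*(-107) = 13910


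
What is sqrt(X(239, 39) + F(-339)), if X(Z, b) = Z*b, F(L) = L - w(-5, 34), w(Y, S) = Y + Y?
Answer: 4*sqrt(562) ≈ 94.826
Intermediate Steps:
w(Y, S) = 2*Y
F(L) = 10 + L (F(L) = L - 2*(-5) = L - 1*(-10) = L + 10 = 10 + L)
sqrt(X(239, 39) + F(-339)) = sqrt(239*39 + (10 - 339)) = sqrt(9321 - 329) = sqrt(8992) = 4*sqrt(562)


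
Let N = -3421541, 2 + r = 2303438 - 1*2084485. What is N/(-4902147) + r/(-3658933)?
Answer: 11445859287956/17936627429151 ≈ 0.63813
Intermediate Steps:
r = 218951 (r = -2 + (2303438 - 1*2084485) = -2 + (2303438 - 2084485) = -2 + 218953 = 218951)
N/(-4902147) + r/(-3658933) = -3421541/(-4902147) + 218951/(-3658933) = -3421541*(-1/4902147) + 218951*(-1/3658933) = 3421541/4902147 - 218951/3658933 = 11445859287956/17936627429151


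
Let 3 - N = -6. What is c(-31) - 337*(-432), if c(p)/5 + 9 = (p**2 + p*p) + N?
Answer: 155194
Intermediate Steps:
N = 9 (N = 3 - 1*(-6) = 3 + 6 = 9)
c(p) = 10*p**2 (c(p) = -45 + 5*((p**2 + p*p) + 9) = -45 + 5*((p**2 + p**2) + 9) = -45 + 5*(2*p**2 + 9) = -45 + 5*(9 + 2*p**2) = -45 + (45 + 10*p**2) = 10*p**2)
c(-31) - 337*(-432) = 10*(-31)**2 - 337*(-432) = 10*961 + 145584 = 9610 + 145584 = 155194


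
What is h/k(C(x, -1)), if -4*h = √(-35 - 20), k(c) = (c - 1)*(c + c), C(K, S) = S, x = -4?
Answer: -I*√55/16 ≈ -0.46351*I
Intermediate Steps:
k(c) = 2*c*(-1 + c) (k(c) = (-1 + c)*(2*c) = 2*c*(-1 + c))
h = -I*√55/4 (h = -√(-35 - 20)/4 = -I*√55/4 ≈ -1.854*I)
h/k(C(x, -1)) = (-I*√55/4)/((2*(-1)*(-1 - 1))) = (-I*√55/4)/((2*(-1)*(-2))) = (-I*√55/4)/4 = -I*√55/16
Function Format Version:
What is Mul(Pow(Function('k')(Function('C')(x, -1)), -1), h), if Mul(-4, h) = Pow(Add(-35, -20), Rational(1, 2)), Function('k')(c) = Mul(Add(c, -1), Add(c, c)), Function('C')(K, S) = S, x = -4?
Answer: Mul(Rational(-1, 16), I, Pow(55, Rational(1, 2))) ≈ Mul(-0.46351, I)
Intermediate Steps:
Function('k')(c) = Mul(2, c, Add(-1, c)) (Function('k')(c) = Mul(Add(-1, c), Mul(2, c)) = Mul(2, c, Add(-1, c)))
h = Mul(Rational(-1, 4), I, Pow(55, Rational(1, 2))) (h = Mul(Rational(-1, 4), Pow(Add(-35, -20), Rational(1, 2))) = Mul(Rational(-1, 4), Pow(-55, Rational(1, 2))) = Mul(Rational(-1, 4), Mul(I, Pow(55, Rational(1, 2)))) = Mul(Rational(-1, 4), I, Pow(55, Rational(1, 2))) ≈ Mul(-1.8540, I))
Mul(Pow(Function('k')(Function('C')(x, -1)), -1), h) = Mul(Pow(Mul(2, -1, Add(-1, -1)), -1), Mul(Rational(-1, 4), I, Pow(55, Rational(1, 2)))) = Mul(Pow(Mul(2, -1, -2), -1), Mul(Rational(-1, 4), I, Pow(55, Rational(1, 2)))) = Mul(Pow(4, -1), Mul(Rational(-1, 4), I, Pow(55, Rational(1, 2)))) = Mul(Rational(1, 4), Mul(Rational(-1, 4), I, Pow(55, Rational(1, 2)))) = Mul(Rational(-1, 16), I, Pow(55, Rational(1, 2)))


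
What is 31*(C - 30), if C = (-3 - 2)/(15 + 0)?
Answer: -2821/3 ≈ -940.33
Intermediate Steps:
C = -1/3 (C = -5/15 = -5*1/15 = -1/3 ≈ -0.33333)
31*(C - 30) = 31*(-1/3 - 30) = 31*(-91/3) = -2821/3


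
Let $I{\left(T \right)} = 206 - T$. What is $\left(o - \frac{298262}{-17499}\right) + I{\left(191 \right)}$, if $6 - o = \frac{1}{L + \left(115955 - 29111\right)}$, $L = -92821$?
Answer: $\frac{209429024}{5504817} \approx 38.045$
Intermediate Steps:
$o = \frac{35863}{5977}$ ($o = 6 - \frac{1}{-92821 + \left(115955 - 29111\right)} = 6 - \frac{1}{-92821 + 86844} = 6 - \frac{1}{-5977} = 6 - - \frac{1}{5977} = 6 + \frac{1}{5977} = \frac{35863}{5977} \approx 6.0002$)
$\left(o - \frac{298262}{-17499}\right) + I{\left(191 \right)} = \left(\frac{35863}{5977} - \frac{298262}{-17499}\right) + \left(206 - 191\right) = \left(\frac{35863}{5977} - - \frac{15698}{921}\right) + \left(206 - 191\right) = \left(\frac{35863}{5977} + \frac{15698}{921}\right) + 15 = \frac{126856769}{5504817} + 15 = \frac{209429024}{5504817}$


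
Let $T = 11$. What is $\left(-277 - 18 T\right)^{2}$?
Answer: $225625$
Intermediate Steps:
$\left(-277 - 18 T\right)^{2} = \left(-277 - 198\right)^{2} = \left(-475\right)^{2} = 225625$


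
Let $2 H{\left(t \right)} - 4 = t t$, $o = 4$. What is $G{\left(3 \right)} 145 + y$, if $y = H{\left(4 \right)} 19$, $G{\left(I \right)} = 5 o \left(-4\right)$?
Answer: $-11410$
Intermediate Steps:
$H{\left(t \right)} = 2 + \frac{t^{2}}{2}$ ($H{\left(t \right)} = 2 + \frac{t t}{2} = 2 + \frac{t^{2}}{2}$)
$G{\left(I \right)} = -80$ ($G{\left(I \right)} = 5 \cdot 4 \left(-4\right) = 20 \left(-4\right) = -80$)
$y = 190$ ($y = \left(2 + \frac{4^{2}}{2}\right) 19 = \left(2 + \frac{1}{2} \cdot 16\right) 19 = \left(2 + 8\right) 19 = 10 \cdot 19 = 190$)
$G{\left(3 \right)} 145 + y = \left(-80\right) 145 + 190 = -11600 + 190 = -11410$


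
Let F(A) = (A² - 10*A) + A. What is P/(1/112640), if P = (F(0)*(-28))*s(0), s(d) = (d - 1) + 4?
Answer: 0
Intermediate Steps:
s(d) = 3 + d (s(d) = (-1 + d) + 4 = 3 + d)
F(A) = A² - 9*A
P = 0 (P = ((0*(-9 + 0))*(-28))*(3 + 0) = ((0*(-9))*(-28))*3 = (0*(-28))*3 = 0*3 = 0)
P/(1/112640) = 0/(1/112640) = 0*112640 = 0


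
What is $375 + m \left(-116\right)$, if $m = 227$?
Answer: $-25957$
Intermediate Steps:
$375 + m \left(-116\right) = 375 + 227 \left(-116\right) = 375 - 26332 = -25957$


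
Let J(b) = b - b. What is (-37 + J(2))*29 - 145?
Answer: -1218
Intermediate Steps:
J(b) = 0
(-37 + J(2))*29 - 145 = (-37 + 0)*29 - 145 = -37*29 - 145 = -1073 - 145 = -1218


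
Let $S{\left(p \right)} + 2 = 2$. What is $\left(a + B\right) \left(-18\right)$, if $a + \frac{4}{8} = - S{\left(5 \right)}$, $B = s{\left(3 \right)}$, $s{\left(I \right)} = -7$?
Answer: $135$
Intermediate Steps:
$S{\left(p \right)} = 0$ ($S{\left(p \right)} = -2 + 2 = 0$)
$B = -7$
$a = - \frac{1}{2}$ ($a = - \frac{1}{2} - 0 = - \frac{1}{2} + 0 = - \frac{1}{2} \approx -0.5$)
$\left(a + B\right) \left(-18\right) = \left(- \frac{1}{2} - 7\right) \left(-18\right) = \left(- \frac{15}{2}\right) \left(-18\right) = 135$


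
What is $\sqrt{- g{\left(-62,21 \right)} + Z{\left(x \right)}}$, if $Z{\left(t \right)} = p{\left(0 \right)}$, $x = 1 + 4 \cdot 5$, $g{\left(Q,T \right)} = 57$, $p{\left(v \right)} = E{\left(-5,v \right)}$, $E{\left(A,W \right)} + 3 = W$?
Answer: $2 i \sqrt{15} \approx 7.746 i$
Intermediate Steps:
$E{\left(A,W \right)} = -3 + W$
$p{\left(v \right)} = -3 + v$
$x = 21$ ($x = 1 + 20 = 21$)
$Z{\left(t \right)} = -3$ ($Z{\left(t \right)} = -3 + 0 = -3$)
$\sqrt{- g{\left(-62,21 \right)} + Z{\left(x \right)}} = \sqrt{\left(-1\right) 57 - 3} = \sqrt{-57 - 3} = \sqrt{-60} = 2 i \sqrt{15}$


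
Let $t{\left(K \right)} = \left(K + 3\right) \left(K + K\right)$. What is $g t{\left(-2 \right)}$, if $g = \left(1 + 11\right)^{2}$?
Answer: $-576$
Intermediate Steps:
$t{\left(K \right)} = 2 K \left(3 + K\right)$ ($t{\left(K \right)} = \left(3 + K\right) 2 K = 2 K \left(3 + K\right)$)
$g = 144$ ($g = 12^{2} = 144$)
$g t{\left(-2 \right)} = 144 \cdot 2 \left(-2\right) \left(3 - 2\right) = 144 \cdot 2 \left(-2\right) 1 = 144 \left(-4\right) = -576$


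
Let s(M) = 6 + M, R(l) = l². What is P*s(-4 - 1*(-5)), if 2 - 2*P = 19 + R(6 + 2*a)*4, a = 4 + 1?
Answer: -7287/2 ≈ -3643.5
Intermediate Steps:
a = 5
P = -1041/2 (P = 1 - (19 + (6 + 2*5)²*4)/2 = 1 - (19 + (6 + 10)²*4)/2 = 1 - (19 + 16²*4)/2 = 1 - (19 + 256*4)/2 = 1 - (19 + 1024)/2 = 1 - ½*1043 = 1 - 1043/2 = -1041/2 ≈ -520.50)
P*s(-4 - 1*(-5)) = -1041*(6 + (-4 - 1*(-5)))/2 = -1041*(6 + (-4 + 5))/2 = -1041*(6 + 1)/2 = -1041/2*7 = -7287/2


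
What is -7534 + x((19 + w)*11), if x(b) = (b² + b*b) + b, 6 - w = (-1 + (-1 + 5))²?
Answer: 54594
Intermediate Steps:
w = -3 (w = 6 - (-1 + (-1 + 5))² = 6 - (-1 + 4)² = 6 - 1*3² = 6 - 1*9 = 6 - 9 = -3)
x(b) = b + 2*b² (x(b) = (b² + b²) + b = 2*b² + b = b + 2*b²)
-7534 + x((19 + w)*11) = -7534 + ((19 - 3)*11)*(1 + 2*((19 - 3)*11)) = -7534 + (16*11)*(1 + 2*(16*11)) = -7534 + 176*(1 + 2*176) = -7534 + 176*(1 + 352) = -7534 + 176*353 = -7534 + 62128 = 54594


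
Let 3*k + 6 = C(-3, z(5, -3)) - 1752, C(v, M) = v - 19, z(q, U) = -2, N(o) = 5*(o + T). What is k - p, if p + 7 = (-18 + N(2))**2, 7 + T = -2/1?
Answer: -10186/3 ≈ -3395.3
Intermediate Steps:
T = -9 (T = -7 - 2/1 = -7 - 2*1 = -7 - 2 = -9)
N(o) = -45 + 5*o (N(o) = 5*(o - 9) = 5*(-9 + o) = -45 + 5*o)
C(v, M) = -19 + v
k = -1780/3 (k = -2 + ((-19 - 3) - 1752)/3 = -2 + (-22 - 1752)/3 = -2 + (1/3)*(-1774) = -2 - 1774/3 = -1780/3 ≈ -593.33)
p = 2802 (p = -7 + (-18 + (-45 + 5*2))**2 = -7 + (-18 + (-45 + 10))**2 = -7 + (-18 - 35)**2 = -7 + (-53)**2 = -7 + 2809 = 2802)
k - p = -1780/3 - 1*2802 = -1780/3 - 2802 = -10186/3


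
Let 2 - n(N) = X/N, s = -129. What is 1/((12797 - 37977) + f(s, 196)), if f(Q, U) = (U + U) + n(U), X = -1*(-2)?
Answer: -98/2429029 ≈ -4.0345e-5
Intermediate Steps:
X = 2
n(N) = 2 - 2/N
f(Q, U) = 2 - 2/U + 2*U (f(Q, U) = (U + U) + (2 - 2/U) = 2*U + (2 - 2/U) = 2 - 2/U + 2*U)
1/((12797 - 37977) + f(s, 196)) = 1/((12797 - 37977) + (2 - 2/196 + 2*196)) = 1/(-25180 + (2 - 2*1/196 + 392)) = 1/(-25180 + (2 - 1/98 + 392)) = 1/(-25180 + 38611/98) = 1/(-2429029/98) = -98/2429029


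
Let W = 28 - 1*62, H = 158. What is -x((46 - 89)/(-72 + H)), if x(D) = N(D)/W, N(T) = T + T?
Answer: -1/34 ≈ -0.029412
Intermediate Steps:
N(T) = 2*T
W = -34 (W = 28 - 62 = -34)
x(D) = -D/17 (x(D) = (2*D)/(-34) = (2*D)*(-1/34) = -D/17)
-x((46 - 89)/(-72 + H)) = -(-1)*(46 - 89)/(-72 + 158)/17 = -(-1)*(-43/86)/17 = -(-1)*(-43*1/86)/17 = -(-1)*(-1)/(17*2) = -1*1/34 = -1/34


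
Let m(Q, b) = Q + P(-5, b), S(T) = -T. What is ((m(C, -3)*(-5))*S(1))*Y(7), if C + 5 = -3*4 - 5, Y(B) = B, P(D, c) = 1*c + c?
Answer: -980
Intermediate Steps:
P(D, c) = 2*c (P(D, c) = c + c = 2*c)
C = -22 (C = -5 + (-3*4 - 5) = -5 + (-12 - 5) = -5 - 17 = -22)
m(Q, b) = Q + 2*b
((m(C, -3)*(-5))*S(1))*Y(7) = (((-22 + 2*(-3))*(-5))*(-1*1))*7 = (((-22 - 6)*(-5))*(-1))*7 = (-28*(-5)*(-1))*7 = (140*(-1))*7 = -140*7 = -980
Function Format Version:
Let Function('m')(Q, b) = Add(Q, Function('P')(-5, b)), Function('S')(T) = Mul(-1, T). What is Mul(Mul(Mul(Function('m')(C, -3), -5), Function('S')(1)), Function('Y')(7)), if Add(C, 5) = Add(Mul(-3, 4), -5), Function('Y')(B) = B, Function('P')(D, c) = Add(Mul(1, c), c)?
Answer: -980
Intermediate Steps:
Function('P')(D, c) = Mul(2, c) (Function('P')(D, c) = Add(c, c) = Mul(2, c))
C = -22 (C = Add(-5, Add(Mul(-3, 4), -5)) = Add(-5, Add(-12, -5)) = Add(-5, -17) = -22)
Function('m')(Q, b) = Add(Q, Mul(2, b))
Mul(Mul(Mul(Function('m')(C, -3), -5), Function('S')(1)), Function('Y')(7)) = Mul(Mul(Mul(Add(-22, Mul(2, -3)), -5), Mul(-1, 1)), 7) = Mul(Mul(Mul(Add(-22, -6), -5), -1), 7) = Mul(Mul(Mul(-28, -5), -1), 7) = Mul(Mul(140, -1), 7) = Mul(-140, 7) = -980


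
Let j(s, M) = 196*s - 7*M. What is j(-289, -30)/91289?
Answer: -56434/91289 ≈ -0.61819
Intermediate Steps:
j(s, M) = -7*M + 196*s
j(-289, -30)/91289 = (-7*(-30) + 196*(-289))/91289 = (210 - 56644)*(1/91289) = -56434*1/91289 = -56434/91289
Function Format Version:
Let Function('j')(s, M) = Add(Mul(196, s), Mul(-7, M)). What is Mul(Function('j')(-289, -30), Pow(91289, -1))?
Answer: Rational(-56434, 91289) ≈ -0.61819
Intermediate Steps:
Function('j')(s, M) = Add(Mul(-7, M), Mul(196, s))
Mul(Function('j')(-289, -30), Pow(91289, -1)) = Mul(Add(Mul(-7, -30), Mul(196, -289)), Pow(91289, -1)) = Mul(Add(210, -56644), Rational(1, 91289)) = Mul(-56434, Rational(1, 91289)) = Rational(-56434, 91289)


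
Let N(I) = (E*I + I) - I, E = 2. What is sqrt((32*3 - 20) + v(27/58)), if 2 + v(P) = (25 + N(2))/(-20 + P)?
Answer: 4*sqrt(5817955)/1133 ≈ 8.5156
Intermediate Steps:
N(I) = 2*I (N(I) = (2*I + I) - I = 3*I - I = 2*I)
v(P) = -2 + 29/(-20 + P) (v(P) = -2 + (25 + 2*2)/(-20 + P) = -2 + (25 + 4)/(-20 + P) = -2 + 29/(-20 + P))
sqrt((32*3 - 20) + v(27/58)) = sqrt((32*3 - 20) + (69 - 54/58)/(-20 + 27/58)) = sqrt((96 - 20) + (69 - 54/58)/(-20 + 27*(1/58))) = sqrt(76 + (69 - 2*27/58)/(-20 + 27/58)) = sqrt(76 + (69 - 27/29)/(-1133/58)) = sqrt(76 - 58/1133*1974/29) = sqrt(76 - 3948/1133) = sqrt(82160/1133) = 4*sqrt(5817955)/1133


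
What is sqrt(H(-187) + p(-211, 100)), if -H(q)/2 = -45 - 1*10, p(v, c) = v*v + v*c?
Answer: sqrt(23531) ≈ 153.40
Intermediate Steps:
p(v, c) = v**2 + c*v
H(q) = 110 (H(q) = -2*(-45 - 1*10) = -2*(-45 - 10) = -2*(-55) = 110)
sqrt(H(-187) + p(-211, 100)) = sqrt(110 - 211*(100 - 211)) = sqrt(110 - 211*(-111)) = sqrt(110 + 23421) = sqrt(23531)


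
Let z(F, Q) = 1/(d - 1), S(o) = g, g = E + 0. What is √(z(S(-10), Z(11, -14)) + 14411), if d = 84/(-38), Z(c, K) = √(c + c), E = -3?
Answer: 2*√13405543/61 ≈ 120.04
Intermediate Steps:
g = -3 (g = -3 + 0 = -3)
S(o) = -3
Z(c, K) = √2*√c (Z(c, K) = √(2*c) = √2*√c)
d = -42/19 (d = 84*(-1/38) = -42/19 ≈ -2.2105)
z(F, Q) = -19/61 (z(F, Q) = 1/(-42/19 - 1) = 1/(-61/19) = -19/61)
√(z(S(-10), Z(11, -14)) + 14411) = √(-19/61 + 14411) = √(879052/61) = 2*√13405543/61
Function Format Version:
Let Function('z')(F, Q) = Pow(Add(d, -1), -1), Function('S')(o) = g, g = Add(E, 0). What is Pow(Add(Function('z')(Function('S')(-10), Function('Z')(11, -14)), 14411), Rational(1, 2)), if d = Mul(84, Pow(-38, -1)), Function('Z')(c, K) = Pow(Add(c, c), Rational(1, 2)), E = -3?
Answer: Mul(Rational(2, 61), Pow(13405543, Rational(1, 2))) ≈ 120.04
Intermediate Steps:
g = -3 (g = Add(-3, 0) = -3)
Function('S')(o) = -3
Function('Z')(c, K) = Mul(Pow(2, Rational(1, 2)), Pow(c, Rational(1, 2))) (Function('Z')(c, K) = Pow(Mul(2, c), Rational(1, 2)) = Mul(Pow(2, Rational(1, 2)), Pow(c, Rational(1, 2))))
d = Rational(-42, 19) (d = Mul(84, Rational(-1, 38)) = Rational(-42, 19) ≈ -2.2105)
Function('z')(F, Q) = Rational(-19, 61) (Function('z')(F, Q) = Pow(Add(Rational(-42, 19), -1), -1) = Pow(Rational(-61, 19), -1) = Rational(-19, 61))
Pow(Add(Function('z')(Function('S')(-10), Function('Z')(11, -14)), 14411), Rational(1, 2)) = Pow(Add(Rational(-19, 61), 14411), Rational(1, 2)) = Pow(Rational(879052, 61), Rational(1, 2)) = Mul(Rational(2, 61), Pow(13405543, Rational(1, 2)))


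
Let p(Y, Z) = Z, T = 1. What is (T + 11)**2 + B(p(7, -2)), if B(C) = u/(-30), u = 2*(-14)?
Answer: 2174/15 ≈ 144.93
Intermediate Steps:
u = -28
B(C) = 14/15 (B(C) = -28/(-30) = -28*(-1/30) = 14/15)
(T + 11)**2 + B(p(7, -2)) = (1 + 11)**2 + 14/15 = 12**2 + 14/15 = 144 + 14/15 = 2174/15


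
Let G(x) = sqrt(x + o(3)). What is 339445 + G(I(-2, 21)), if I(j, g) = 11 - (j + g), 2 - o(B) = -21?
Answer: 339445 + sqrt(15) ≈ 3.3945e+5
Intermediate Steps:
o(B) = 23 (o(B) = 2 - 1*(-21) = 2 + 21 = 23)
I(j, g) = 11 - g - j (I(j, g) = 11 - (g + j) = 11 + (-g - j) = 11 - g - j)
G(x) = sqrt(23 + x) (G(x) = sqrt(x + 23) = sqrt(23 + x))
339445 + G(I(-2, 21)) = 339445 + sqrt(23 + (11 - 1*21 - 1*(-2))) = 339445 + sqrt(23 + (11 - 21 + 2)) = 339445 + sqrt(23 - 8) = 339445 + sqrt(15)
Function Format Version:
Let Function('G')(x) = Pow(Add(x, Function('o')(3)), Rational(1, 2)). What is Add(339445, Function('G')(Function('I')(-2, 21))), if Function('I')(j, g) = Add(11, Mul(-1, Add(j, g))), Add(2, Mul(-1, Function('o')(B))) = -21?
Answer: Add(339445, Pow(15, Rational(1, 2))) ≈ 3.3945e+5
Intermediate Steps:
Function('o')(B) = 23 (Function('o')(B) = Add(2, Mul(-1, -21)) = Add(2, 21) = 23)
Function('I')(j, g) = Add(11, Mul(-1, g), Mul(-1, j)) (Function('I')(j, g) = Add(11, Mul(-1, Add(g, j))) = Add(11, Add(Mul(-1, g), Mul(-1, j))) = Add(11, Mul(-1, g), Mul(-1, j)))
Function('G')(x) = Pow(Add(23, x), Rational(1, 2)) (Function('G')(x) = Pow(Add(x, 23), Rational(1, 2)) = Pow(Add(23, x), Rational(1, 2)))
Add(339445, Function('G')(Function('I')(-2, 21))) = Add(339445, Pow(Add(23, Add(11, Mul(-1, 21), Mul(-1, -2))), Rational(1, 2))) = Add(339445, Pow(Add(23, Add(11, -21, 2)), Rational(1, 2))) = Add(339445, Pow(Add(23, -8), Rational(1, 2))) = Add(339445, Pow(15, Rational(1, 2)))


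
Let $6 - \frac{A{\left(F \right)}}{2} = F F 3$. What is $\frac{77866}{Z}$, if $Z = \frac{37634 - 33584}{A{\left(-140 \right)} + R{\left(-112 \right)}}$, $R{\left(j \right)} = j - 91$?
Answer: $- \frac{4585957003}{2025} \approx -2.2647 \cdot 10^{6}$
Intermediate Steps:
$A{\left(F \right)} = 12 - 6 F^{2}$ ($A{\left(F \right)} = 12 - 2 F F 3 = 12 - 2 F^{2} \cdot 3 = 12 - 2 \cdot 3 F^{2} = 12 - 6 F^{2}$)
$R{\left(j \right)} = -91 + j$ ($R{\left(j \right)} = j - 91 = -91 + j$)
$Z = - \frac{4050}{117791}$ ($Z = \frac{37634 - 33584}{\left(12 - 6 \left(-140\right)^{2}\right) - 203} = \frac{4050}{\left(12 - 117600\right) - 203} = \frac{4050}{-117588 - 203} = \frac{4050}{-117791} = 4050 \left(- \frac{1}{117791}\right) = - \frac{4050}{117791} \approx -0.034383$)
$\frac{77866}{Z} = \frac{77866}{- \frac{4050}{117791}} = 77866 \left(- \frac{117791}{4050}\right) = - \frac{4585957003}{2025}$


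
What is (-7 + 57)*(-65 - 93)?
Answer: -7900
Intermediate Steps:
(-7 + 57)*(-65 - 93) = 50*(-158) = -7900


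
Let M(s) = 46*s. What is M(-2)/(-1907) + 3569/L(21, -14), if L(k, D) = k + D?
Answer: 6806727/13349 ≈ 509.91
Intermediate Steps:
L(k, D) = D + k
M(-2)/(-1907) + 3569/L(21, -14) = (46*(-2))/(-1907) + 3569/(-14 + 21) = -92*(-1/1907) + 3569/7 = 92/1907 + 3569*(⅐) = 92/1907 + 3569/7 = 6806727/13349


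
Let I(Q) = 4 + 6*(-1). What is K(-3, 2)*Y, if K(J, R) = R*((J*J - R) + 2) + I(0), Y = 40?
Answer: 640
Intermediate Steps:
I(Q) = -2 (I(Q) = 4 - 6 = -2)
K(J, R) = -2 + R*(2 + J² - R) (K(J, R) = R*((J*J - R) + 2) - 2 = R*((J² - R) + 2) - 2 = R*(2 + J² - R) - 2 = -2 + R*(2 + J² - R))
K(-3, 2)*Y = (-2 - 1*2² + 2*2 + 2*(-3)²)*40 = (-2 - 1*4 + 4 + 2*9)*40 = (-2 - 4 + 4 + 18)*40 = 16*40 = 640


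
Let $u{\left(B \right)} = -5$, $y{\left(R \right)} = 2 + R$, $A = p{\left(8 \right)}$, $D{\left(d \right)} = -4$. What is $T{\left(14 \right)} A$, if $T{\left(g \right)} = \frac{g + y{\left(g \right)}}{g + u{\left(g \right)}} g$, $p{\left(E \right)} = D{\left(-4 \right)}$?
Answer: $- \frac{560}{3} \approx -186.67$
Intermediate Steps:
$p{\left(E \right)} = -4$
$A = -4$
$T{\left(g \right)} = \frac{g \left(2 + 2 g\right)}{-5 + g}$ ($T{\left(g \right)} = \frac{g + \left(2 + g\right)}{g - 5} g = \frac{2 + 2 g}{-5 + g} g = \frac{g \left(2 + 2 g\right)}{-5 + g}$)
$T{\left(14 \right)} A = 2 \cdot 14 \frac{1}{-5 + 14} \left(1 + 14\right) \left(-4\right) = 2 \cdot 14 \cdot \frac{1}{9} \cdot 15 \left(-4\right) = \frac{140}{3} \left(-4\right) = - \frac{560}{3}$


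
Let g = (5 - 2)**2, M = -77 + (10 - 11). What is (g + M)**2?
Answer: 4761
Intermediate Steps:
M = -78 (M = -77 - 1 = -78)
g = 9 (g = 3**2 = 9)
(g + M)**2 = (9 - 78)**2 = (-69)**2 = 4761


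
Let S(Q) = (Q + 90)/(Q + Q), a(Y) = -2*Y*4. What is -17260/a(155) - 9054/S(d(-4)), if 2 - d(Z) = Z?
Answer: -138611/124 ≈ -1117.8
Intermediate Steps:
a(Y) = -8*Y
d(Z) = 2 - Z
S(Q) = (90 + Q)/(2*Q) (S(Q) = (90 + Q)/((2*Q)) = (90 + Q)*(1/(2*Q)) = (90 + Q)/(2*Q))
-17260/a(155) - 9054/S(d(-4)) = -17260/((-8*155)) - 9054*2*(2 - 1*(-4))/(90 + (2 - 1*(-4))) = -17260/(-1240) - 9054*2*(2 + 4)/(90 + (2 + 4)) = -17260*(-1/1240) - 9054*12/(90 + 6) = 863/62 - 9054/((1/2)*(1/6)*96) = 863/62 - 9054/8 = 863/62 - 9054*1/8 = 863/62 - 4527/4 = -138611/124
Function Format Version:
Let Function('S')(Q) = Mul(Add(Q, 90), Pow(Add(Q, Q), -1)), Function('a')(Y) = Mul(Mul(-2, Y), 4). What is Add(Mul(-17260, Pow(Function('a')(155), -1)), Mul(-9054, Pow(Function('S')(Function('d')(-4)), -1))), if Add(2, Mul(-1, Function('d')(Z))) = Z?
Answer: Rational(-138611, 124) ≈ -1117.8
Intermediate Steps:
Function('a')(Y) = Mul(-8, Y)
Function('d')(Z) = Add(2, Mul(-1, Z))
Function('S')(Q) = Mul(Rational(1, 2), Pow(Q, -1), Add(90, Q)) (Function('S')(Q) = Mul(Add(90, Q), Pow(Mul(2, Q), -1)) = Mul(Add(90, Q), Mul(Rational(1, 2), Pow(Q, -1))) = Mul(Rational(1, 2), Pow(Q, -1), Add(90, Q)))
Add(Mul(-17260, Pow(Function('a')(155), -1)), Mul(-9054, Pow(Function('S')(Function('d')(-4)), -1))) = Add(Mul(-17260, Pow(Mul(-8, 155), -1)), Mul(-9054, Pow(Mul(Rational(1, 2), Pow(Add(2, Mul(-1, -4)), -1), Add(90, Add(2, Mul(-1, -4)))), -1))) = Add(Mul(-17260, Pow(-1240, -1)), Mul(-9054, Pow(Mul(Rational(1, 2), Pow(Add(2, 4), -1), Add(90, Add(2, 4))), -1))) = Add(Mul(-17260, Rational(-1, 1240)), Mul(-9054, Pow(Mul(Rational(1, 2), Pow(6, -1), Add(90, 6)), -1))) = Add(Rational(863, 62), Mul(-9054, Pow(Mul(Rational(1, 2), Rational(1, 6), 96), -1))) = Add(Rational(863, 62), Mul(-9054, Pow(8, -1))) = Add(Rational(863, 62), Mul(-9054, Rational(1, 8))) = Add(Rational(863, 62), Rational(-4527, 4)) = Rational(-138611, 124)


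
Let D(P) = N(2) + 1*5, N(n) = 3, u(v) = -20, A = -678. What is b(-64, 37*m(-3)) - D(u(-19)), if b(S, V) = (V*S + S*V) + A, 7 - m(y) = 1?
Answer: -29102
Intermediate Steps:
m(y) = 6 (m(y) = 7 - 1*1 = 7 - 1 = 6)
b(S, V) = -678 + 2*S*V (b(S, V) = (V*S + S*V) - 678 = (S*V + S*V) - 678 = 2*S*V - 678 = -678 + 2*S*V)
D(P) = 8 (D(P) = 3 + 1*5 = 3 + 5 = 8)
b(-64, 37*m(-3)) - D(u(-19)) = (-678 + 2*(-64)*(37*6)) - 1*8 = (-678 + 2*(-64)*222) - 8 = (-678 - 28416) - 8 = -29094 - 8 = -29102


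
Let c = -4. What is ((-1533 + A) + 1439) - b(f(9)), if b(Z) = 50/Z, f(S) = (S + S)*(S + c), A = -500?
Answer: -5351/9 ≈ -594.56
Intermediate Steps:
f(S) = 2*S*(-4 + S) (f(S) = (S + S)*(S - 4) = (2*S)*(-4 + S) = 2*S*(-4 + S))
((-1533 + A) + 1439) - b(f(9)) = ((-1533 - 500) + 1439) - 50/(2*9*(-4 + 9)) = (-2033 + 1439) - 50/(2*9*5) = -594 - 50/90 = -594 - 1*5/9 = -594 - 5/9 = -5351/9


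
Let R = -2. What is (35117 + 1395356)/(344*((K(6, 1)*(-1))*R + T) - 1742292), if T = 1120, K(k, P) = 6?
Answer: -1430473/1352884 ≈ -1.0574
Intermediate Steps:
(35117 + 1395356)/(344*((K(6, 1)*(-1))*R + T) - 1742292) = (35117 + 1395356)/(344*((6*(-1))*(-2) + 1120) - 1742292) = 1430473/(344*(-6*(-2) + 1120) - 1742292) = 1430473/(344*(12 + 1120) - 1742292) = 1430473/(344*1132 - 1742292) = 1430473/(389408 - 1742292) = 1430473/(-1352884) = 1430473*(-1/1352884) = -1430473/1352884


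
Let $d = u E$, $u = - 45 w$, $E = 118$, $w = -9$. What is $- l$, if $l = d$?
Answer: $-47790$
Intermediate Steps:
$u = 405$ ($u = \left(-45\right) \left(-9\right) = 405$)
$d = 47790$ ($d = 405 \cdot 118 = 47790$)
$l = 47790$
$- l = \left(-1\right) 47790 = -47790$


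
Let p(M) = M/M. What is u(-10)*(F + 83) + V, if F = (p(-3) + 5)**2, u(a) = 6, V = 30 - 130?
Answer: 614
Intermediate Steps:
V = -100
p(M) = 1
F = 36 (F = (1 + 5)**2 = 6**2 = 36)
u(-10)*(F + 83) + V = 6*(36 + 83) - 100 = 6*119 - 100 = 714 - 100 = 614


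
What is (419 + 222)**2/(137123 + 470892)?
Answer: 410881/608015 ≈ 0.67577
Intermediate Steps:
(419 + 222)**2/(137123 + 470892) = 641**2/608015 = 410881*(1/608015) = 410881/608015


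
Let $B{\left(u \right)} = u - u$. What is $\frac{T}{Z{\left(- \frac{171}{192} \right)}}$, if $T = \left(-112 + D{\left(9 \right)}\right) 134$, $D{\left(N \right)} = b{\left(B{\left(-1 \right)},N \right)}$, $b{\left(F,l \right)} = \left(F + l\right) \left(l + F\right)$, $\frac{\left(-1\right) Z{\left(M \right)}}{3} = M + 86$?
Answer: $\frac{265856}{16341} \approx 16.269$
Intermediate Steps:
$B{\left(u \right)} = 0$
$Z{\left(M \right)} = -258 - 3 M$ ($Z{\left(M \right)} = - 3 \left(M + 86\right) = - 3 \left(86 + M\right) = -258 - 3 M$)
$b{\left(F,l \right)} = \left(F + l\right)^{2}$ ($b{\left(F,l \right)} = \left(F + l\right) \left(F + l\right) = \left(F + l\right)^{2}$)
$D{\left(N \right)} = N^{2}$ ($D{\left(N \right)} = \left(0 + N\right)^{2} = N^{2}$)
$T = -4154$ ($T = \left(-112 + 9^{2}\right) 134 = \left(-112 + 81\right) 134 = \left(-31\right) 134 = -4154$)
$\frac{T}{Z{\left(- \frac{171}{192} \right)}} = - \frac{4154}{-258 - 3 \left(- \frac{171}{192}\right)} = - \frac{4154}{-258 - 3 \left(\left(-171\right) \frac{1}{192}\right)} = - \frac{4154}{-258 - - \frac{171}{64}} = - \frac{4154}{-258 + \frac{171}{64}} = - \frac{4154}{- \frac{16341}{64}} = \left(-4154\right) \left(- \frac{64}{16341}\right) = \frac{265856}{16341}$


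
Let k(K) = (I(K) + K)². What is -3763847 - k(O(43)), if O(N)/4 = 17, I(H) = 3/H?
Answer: -17425437657/4624 ≈ -3.7685e+6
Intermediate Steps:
O(N) = 68 (O(N) = 4*17 = 68)
k(K) = (K + 3/K)² (k(K) = (3/K + K)² = (K + 3/K)²)
-3763847 - k(O(43)) = -3763847 - (3 + 68²)²/68² = -3763847 - (3 + 4624)²/4624 = -3763847 - 4627²/4624 = -3763847 - 21409129/4624 = -17425437657/4624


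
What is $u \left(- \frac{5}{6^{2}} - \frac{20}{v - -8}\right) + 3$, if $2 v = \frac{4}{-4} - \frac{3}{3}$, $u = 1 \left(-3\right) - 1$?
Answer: $\frac{944}{63} \approx 14.984$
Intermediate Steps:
$u = -4$ ($u = -3 - 1 = -4$)
$v = -1$ ($v = \frac{\frac{4}{-4} - \frac{3}{3}}{2} = \frac{4 \left(- \frac{1}{4}\right) - 1}{2} = \frac{-1 - 1}{2} = \frac{1}{2} \left(-2\right) = -1$)
$u \left(- \frac{5}{6^{2}} - \frac{20}{v - -8}\right) + 3 = - 4 \left(- \frac{5}{6^{2}} - \frac{20}{-1 - -8}\right) + 3 = - 4 \left(- \frac{5}{36} - \frac{20}{-1 + 8}\right) + 3 = - 4 \left(\left(-5\right) \frac{1}{36} - \frac{20}{7}\right) + 3 = - 4 \left(- \frac{5}{36} - \frac{20}{7}\right) + 3 = \left(-4\right) \left(- \frac{755}{252}\right) + 3 = \frac{755}{63} + 3 = \frac{944}{63}$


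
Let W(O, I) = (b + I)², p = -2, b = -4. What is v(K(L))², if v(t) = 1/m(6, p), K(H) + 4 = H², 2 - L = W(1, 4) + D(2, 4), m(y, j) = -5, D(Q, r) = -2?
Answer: 1/25 ≈ 0.040000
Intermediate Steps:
W(O, I) = (-4 + I)²
L = 4 (L = 2 - ((-4 + 4)² - 2) = 2 - (0² - 2) = 2 - (0 - 2) = 2 - 1*(-2) = 2 + 2 = 4)
K(H) = -4 + H²
v(t) = -⅕ (v(t) = 1/(-5) = -⅕)
v(K(L))² = (-⅕)² = 1/25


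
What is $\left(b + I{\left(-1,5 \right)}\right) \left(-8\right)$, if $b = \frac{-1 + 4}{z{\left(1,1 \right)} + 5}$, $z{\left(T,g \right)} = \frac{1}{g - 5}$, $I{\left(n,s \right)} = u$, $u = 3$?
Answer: $- \frac{552}{19} \approx -29.053$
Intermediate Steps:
$I{\left(n,s \right)} = 3$
$z{\left(T,g \right)} = \frac{1}{-5 + g}$
$b = \frac{12}{19}$ ($b = \frac{-1 + 4}{\frac{1}{-5 + 1} + 5} = \frac{3}{\frac{1}{-4} + 5} = \frac{3}{- \frac{1}{4} + 5} = \frac{3}{\frac{19}{4}} = 3 \cdot \frac{4}{19} = \frac{12}{19} \approx 0.63158$)
$\left(b + I{\left(-1,5 \right)}\right) \left(-8\right) = \left(\frac{12}{19} + 3\right) \left(-8\right) = \frac{69}{19} \left(-8\right) = - \frac{552}{19}$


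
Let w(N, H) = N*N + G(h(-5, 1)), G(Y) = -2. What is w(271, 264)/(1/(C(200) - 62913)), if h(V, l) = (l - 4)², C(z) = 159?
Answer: -4608591006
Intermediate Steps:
h(V, l) = (-4 + l)²
w(N, H) = -2 + N² (w(N, H) = N*N - 2 = N² - 2 = -2 + N²)
w(271, 264)/(1/(C(200) - 62913)) = (-2 + 271²)/(1/(159 - 62913)) = (-2 + 73441)/(1/(-62754)) = 73439/(-1/62754) = 73439*(-62754) = -4608591006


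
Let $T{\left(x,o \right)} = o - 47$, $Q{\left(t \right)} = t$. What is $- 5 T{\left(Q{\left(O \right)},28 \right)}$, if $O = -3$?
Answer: $95$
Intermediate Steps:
$T{\left(x,o \right)} = -47 + o$
$- 5 T{\left(Q{\left(O \right)},28 \right)} = - 5 \left(-47 + 28\right) = \left(-5\right) \left(-19\right) = 95$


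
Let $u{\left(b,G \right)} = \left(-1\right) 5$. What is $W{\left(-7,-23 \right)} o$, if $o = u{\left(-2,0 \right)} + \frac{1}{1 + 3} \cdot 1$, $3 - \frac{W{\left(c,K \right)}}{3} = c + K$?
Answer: $- \frac{1881}{4} \approx -470.25$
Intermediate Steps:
$u{\left(b,G \right)} = -5$
$W{\left(c,K \right)} = 9 - 3 K - 3 c$ ($W{\left(c,K \right)} = 9 - 3 \left(c + K\right) = 9 - 3 \left(K + c\right) = 9 - \left(3 K + 3 c\right) = 9 - 3 K - 3 c$)
$o = - \frac{19}{4}$ ($o = -5 + \frac{1}{1 + 3} \cdot 1 = -5 + \frac{1}{4} \cdot 1 = -5 + \frac{1}{4} = - \frac{19}{4} \approx -4.75$)
$W{\left(-7,-23 \right)} o = \left(9 - -69 - -21\right) \left(- \frac{19}{4}\right) = \left(9 + 69 + 21\right) \left(- \frac{19}{4}\right) = 99 \left(- \frac{19}{4}\right) = - \frac{1881}{4}$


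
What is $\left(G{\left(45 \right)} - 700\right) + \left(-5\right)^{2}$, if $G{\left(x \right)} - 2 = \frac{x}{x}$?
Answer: $-672$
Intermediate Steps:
$G{\left(x \right)} = 3$ ($G{\left(x \right)} = 2 + \frac{x}{x} = 2 + 1 = 3$)
$\left(G{\left(45 \right)} - 700\right) + \left(-5\right)^{2} = \left(3 - 700\right) + \left(-5\right)^{2} = -697 + 25 = -672$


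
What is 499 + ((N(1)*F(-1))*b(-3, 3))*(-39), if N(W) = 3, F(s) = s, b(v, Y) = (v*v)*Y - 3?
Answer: 3307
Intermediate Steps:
b(v, Y) = -3 + Y*v**2 (b(v, Y) = v**2*Y - 3 = Y*v**2 - 3 = -3 + Y*v**2)
499 + ((N(1)*F(-1))*b(-3, 3))*(-39) = 499 + ((3*(-1))*(-3 + 3*(-3)**2))*(-39) = 499 - 3*(-3 + 3*9)*(-39) = 499 - 3*(-3 + 27)*(-39) = 499 - 3*24*(-39) = 499 - 72*(-39) = 499 + 2808 = 3307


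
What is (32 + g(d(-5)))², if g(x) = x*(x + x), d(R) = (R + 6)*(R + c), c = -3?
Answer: 25600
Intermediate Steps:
d(R) = (-3 + R)*(6 + R) (d(R) = (R + 6)*(R - 3) = (6 + R)*(-3 + R) = (-3 + R)*(6 + R))
g(x) = 2*x² (g(x) = x*(2*x) = 2*x²)
(32 + g(d(-5)))² = (32 + 2*(-18 + (-5)² + 3*(-5))²)² = (32 + 2*(-18 + 25 - 15)²)² = (32 + 2*(-8)²)² = (32 + 2*64)² = (32 + 128)² = 160² = 25600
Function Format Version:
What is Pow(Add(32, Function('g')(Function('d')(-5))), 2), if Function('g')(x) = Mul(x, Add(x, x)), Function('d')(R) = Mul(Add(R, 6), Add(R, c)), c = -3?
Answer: 25600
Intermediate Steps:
Function('d')(R) = Mul(Add(-3, R), Add(6, R)) (Function('d')(R) = Mul(Add(R, 6), Add(R, -3)) = Mul(Add(6, R), Add(-3, R)) = Mul(Add(-3, R), Add(6, R)))
Function('g')(x) = Mul(2, Pow(x, 2)) (Function('g')(x) = Mul(x, Mul(2, x)) = Mul(2, Pow(x, 2)))
Pow(Add(32, Function('g')(Function('d')(-5))), 2) = Pow(Add(32, Mul(2, Pow(Add(-18, Pow(-5, 2), Mul(3, -5)), 2))), 2) = Pow(Add(32, Mul(2, Pow(Add(-18, 25, -15), 2))), 2) = Pow(Add(32, Mul(2, Pow(-8, 2))), 2) = Pow(Add(32, Mul(2, 64)), 2) = Pow(Add(32, 128), 2) = Pow(160, 2) = 25600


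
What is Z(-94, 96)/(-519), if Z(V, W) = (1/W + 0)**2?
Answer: -1/4783104 ≈ -2.0907e-7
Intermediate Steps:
Z(V, W) = W**(-2) (Z(V, W) = (1/W)**2 = W**(-2))
Z(-94, 96)/(-519) = 1/(96**2*(-519)) = (1/9216)*(-1/519) = -1/4783104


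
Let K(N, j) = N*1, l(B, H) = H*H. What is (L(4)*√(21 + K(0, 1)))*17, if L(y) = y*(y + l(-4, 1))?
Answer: 340*√21 ≈ 1558.1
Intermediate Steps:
l(B, H) = H²
K(N, j) = N
L(y) = y*(1 + y) (L(y) = y*(y + 1²) = y*(y + 1) = y*(1 + y))
(L(4)*√(21 + K(0, 1)))*17 = ((4*(1 + 4))*√(21 + 0))*17 = ((4*5)*√21)*17 = (20*√21)*17 = 340*√21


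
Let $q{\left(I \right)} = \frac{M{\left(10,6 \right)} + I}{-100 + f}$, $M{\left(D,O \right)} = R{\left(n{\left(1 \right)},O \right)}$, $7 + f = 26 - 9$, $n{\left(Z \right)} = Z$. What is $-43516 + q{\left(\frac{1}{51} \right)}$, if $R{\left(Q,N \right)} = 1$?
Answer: $- \frac{99869246}{2295} \approx -43516.0$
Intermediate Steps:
$f = 10$ ($f = -7 + \left(26 - 9\right) = -7 + 17 = 10$)
$M{\left(D,O \right)} = 1$
$q{\left(I \right)} = - \frac{1}{90} - \frac{I}{90}$ ($q{\left(I \right)} = \frac{1 + I}{-100 + 10} = \frac{1 + I}{-90} = \left(1 + I\right) \left(- \frac{1}{90}\right) = - \frac{1}{90} - \frac{I}{90}$)
$-43516 + q{\left(\frac{1}{51} \right)} = -43516 - \left(\frac{1}{90} + \frac{1}{90 \cdot 51}\right) = -43516 - \frac{26}{2295} = - \frac{99869246}{2295}$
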